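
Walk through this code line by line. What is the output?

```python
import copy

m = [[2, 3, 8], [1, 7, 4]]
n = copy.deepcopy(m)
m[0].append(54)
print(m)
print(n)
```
[[2, 3, 8, 54], [1, 7, 4]]
[[2, 3, 8], [1, 7, 4]]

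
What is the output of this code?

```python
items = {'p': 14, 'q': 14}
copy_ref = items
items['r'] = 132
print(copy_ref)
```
{'p': 14, 'q': 14, 'r': 132}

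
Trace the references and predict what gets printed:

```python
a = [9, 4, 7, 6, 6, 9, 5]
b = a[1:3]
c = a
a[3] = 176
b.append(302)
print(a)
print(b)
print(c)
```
[9, 4, 7, 176, 6, 9, 5]
[4, 7, 302]
[9, 4, 7, 176, 6, 9, 5]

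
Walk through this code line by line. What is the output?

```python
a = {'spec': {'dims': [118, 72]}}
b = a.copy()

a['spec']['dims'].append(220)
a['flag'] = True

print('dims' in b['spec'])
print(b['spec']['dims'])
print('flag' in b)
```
True
[118, 72, 220]
False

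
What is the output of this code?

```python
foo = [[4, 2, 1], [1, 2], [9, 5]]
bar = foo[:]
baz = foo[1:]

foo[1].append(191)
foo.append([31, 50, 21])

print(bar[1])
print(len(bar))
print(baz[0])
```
[1, 2, 191]
3
[1, 2, 191]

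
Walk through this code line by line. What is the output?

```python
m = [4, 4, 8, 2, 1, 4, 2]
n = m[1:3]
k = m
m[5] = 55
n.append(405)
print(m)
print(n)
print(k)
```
[4, 4, 8, 2, 1, 55, 2]
[4, 8, 405]
[4, 4, 8, 2, 1, 55, 2]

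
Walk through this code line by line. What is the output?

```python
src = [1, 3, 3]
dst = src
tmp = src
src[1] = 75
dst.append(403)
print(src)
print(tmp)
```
[1, 75, 3, 403]
[1, 75, 3, 403]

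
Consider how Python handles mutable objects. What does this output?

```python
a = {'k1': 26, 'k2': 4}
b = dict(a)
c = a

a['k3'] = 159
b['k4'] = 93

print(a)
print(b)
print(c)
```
{'k1': 26, 'k2': 4, 'k3': 159}
{'k1': 26, 'k2': 4, 'k4': 93}
{'k1': 26, 'k2': 4, 'k3': 159}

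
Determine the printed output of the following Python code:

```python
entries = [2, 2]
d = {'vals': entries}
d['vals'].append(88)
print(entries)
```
[2, 2, 88]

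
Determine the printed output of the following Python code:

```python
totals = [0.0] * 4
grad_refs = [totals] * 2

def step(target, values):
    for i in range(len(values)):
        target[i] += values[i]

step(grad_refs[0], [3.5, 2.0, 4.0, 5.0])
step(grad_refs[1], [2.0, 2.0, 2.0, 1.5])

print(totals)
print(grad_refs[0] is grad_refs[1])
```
[5.5, 4.0, 6.0, 6.5]
True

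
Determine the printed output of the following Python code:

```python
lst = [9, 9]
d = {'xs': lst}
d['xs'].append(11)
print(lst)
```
[9, 9, 11]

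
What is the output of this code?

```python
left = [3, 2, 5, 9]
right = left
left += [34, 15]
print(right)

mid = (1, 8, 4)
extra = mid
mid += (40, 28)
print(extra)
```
[3, 2, 5, 9, 34, 15]
(1, 8, 4)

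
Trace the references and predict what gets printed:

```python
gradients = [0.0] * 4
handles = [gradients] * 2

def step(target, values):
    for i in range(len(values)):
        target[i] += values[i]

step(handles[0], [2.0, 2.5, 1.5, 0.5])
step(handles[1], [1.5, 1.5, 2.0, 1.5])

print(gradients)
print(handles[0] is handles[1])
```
[3.5, 4.0, 3.5, 2.0]
True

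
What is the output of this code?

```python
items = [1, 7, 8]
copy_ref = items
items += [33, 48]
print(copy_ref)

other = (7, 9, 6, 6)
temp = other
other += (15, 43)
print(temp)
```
[1, 7, 8, 33, 48]
(7, 9, 6, 6)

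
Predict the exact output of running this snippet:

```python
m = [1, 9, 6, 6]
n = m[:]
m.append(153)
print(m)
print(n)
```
[1, 9, 6, 6, 153]
[1, 9, 6, 6]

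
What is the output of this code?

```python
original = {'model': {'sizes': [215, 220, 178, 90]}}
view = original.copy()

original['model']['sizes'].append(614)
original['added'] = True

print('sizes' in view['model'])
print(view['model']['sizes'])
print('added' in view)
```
True
[215, 220, 178, 90, 614]
False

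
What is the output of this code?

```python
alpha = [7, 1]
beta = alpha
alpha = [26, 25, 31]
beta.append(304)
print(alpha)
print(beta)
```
[26, 25, 31]
[7, 1, 304]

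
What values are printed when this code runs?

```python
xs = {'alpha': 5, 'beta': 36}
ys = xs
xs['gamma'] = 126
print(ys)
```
{'alpha': 5, 'beta': 36, 'gamma': 126}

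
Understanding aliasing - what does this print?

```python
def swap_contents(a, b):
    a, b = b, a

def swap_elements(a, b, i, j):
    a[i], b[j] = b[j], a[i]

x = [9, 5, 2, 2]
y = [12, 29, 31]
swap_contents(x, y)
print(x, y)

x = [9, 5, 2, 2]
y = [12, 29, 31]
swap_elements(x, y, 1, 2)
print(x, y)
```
[9, 5, 2, 2] [12, 29, 31]
[9, 31, 2, 2] [12, 29, 5]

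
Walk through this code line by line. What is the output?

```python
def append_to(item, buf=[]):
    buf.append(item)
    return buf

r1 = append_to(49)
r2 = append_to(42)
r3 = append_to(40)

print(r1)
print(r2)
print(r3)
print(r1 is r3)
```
[49, 42, 40]
[49, 42, 40]
[49, 42, 40]
True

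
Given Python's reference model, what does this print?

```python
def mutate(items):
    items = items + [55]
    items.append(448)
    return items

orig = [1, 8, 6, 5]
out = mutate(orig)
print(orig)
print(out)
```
[1, 8, 6, 5]
[1, 8, 6, 5, 55, 448]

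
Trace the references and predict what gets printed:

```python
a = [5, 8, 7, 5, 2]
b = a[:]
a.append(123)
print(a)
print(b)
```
[5, 8, 7, 5, 2, 123]
[5, 8, 7, 5, 2]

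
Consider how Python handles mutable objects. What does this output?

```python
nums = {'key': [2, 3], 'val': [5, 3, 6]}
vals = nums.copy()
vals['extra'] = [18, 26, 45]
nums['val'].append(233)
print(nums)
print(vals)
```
{'key': [2, 3], 'val': [5, 3, 6, 233]}
{'key': [2, 3], 'val': [5, 3, 6, 233], 'extra': [18, 26, 45]}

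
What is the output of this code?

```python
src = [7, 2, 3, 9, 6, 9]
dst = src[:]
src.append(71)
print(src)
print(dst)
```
[7, 2, 3, 9, 6, 9, 71]
[7, 2, 3, 9, 6, 9]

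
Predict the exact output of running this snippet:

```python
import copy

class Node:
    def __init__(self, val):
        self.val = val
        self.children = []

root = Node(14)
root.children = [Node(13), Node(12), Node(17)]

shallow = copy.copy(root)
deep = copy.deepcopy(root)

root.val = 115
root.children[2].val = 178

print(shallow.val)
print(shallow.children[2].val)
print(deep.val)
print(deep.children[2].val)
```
14
178
14
17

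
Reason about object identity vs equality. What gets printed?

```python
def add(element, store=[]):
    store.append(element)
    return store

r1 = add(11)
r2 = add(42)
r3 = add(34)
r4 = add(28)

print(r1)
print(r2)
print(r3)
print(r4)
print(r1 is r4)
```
[11, 42, 34, 28]
[11, 42, 34, 28]
[11, 42, 34, 28]
[11, 42, 34, 28]
True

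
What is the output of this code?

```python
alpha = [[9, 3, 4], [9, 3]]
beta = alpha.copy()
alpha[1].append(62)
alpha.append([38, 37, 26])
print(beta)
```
[[9, 3, 4], [9, 3, 62]]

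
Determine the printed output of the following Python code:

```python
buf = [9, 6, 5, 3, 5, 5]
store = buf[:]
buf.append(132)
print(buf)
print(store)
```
[9, 6, 5, 3, 5, 5, 132]
[9, 6, 5, 3, 5, 5]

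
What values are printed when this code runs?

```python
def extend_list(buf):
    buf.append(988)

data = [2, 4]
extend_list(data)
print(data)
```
[2, 4, 988]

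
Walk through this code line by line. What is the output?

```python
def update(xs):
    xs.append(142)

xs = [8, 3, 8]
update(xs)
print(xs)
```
[8, 3, 8, 142]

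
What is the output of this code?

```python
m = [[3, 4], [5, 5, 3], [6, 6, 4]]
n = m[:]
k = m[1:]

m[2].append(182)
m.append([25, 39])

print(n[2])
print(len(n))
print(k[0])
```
[6, 6, 4, 182]
3
[5, 5, 3]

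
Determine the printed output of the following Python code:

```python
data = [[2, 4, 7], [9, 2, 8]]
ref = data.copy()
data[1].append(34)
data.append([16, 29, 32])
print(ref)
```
[[2, 4, 7], [9, 2, 8, 34]]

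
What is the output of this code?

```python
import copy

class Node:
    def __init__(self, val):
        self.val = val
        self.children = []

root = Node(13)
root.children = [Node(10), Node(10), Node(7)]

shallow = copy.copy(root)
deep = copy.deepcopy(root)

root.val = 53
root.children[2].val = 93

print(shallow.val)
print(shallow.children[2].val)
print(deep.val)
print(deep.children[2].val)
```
13
93
13
7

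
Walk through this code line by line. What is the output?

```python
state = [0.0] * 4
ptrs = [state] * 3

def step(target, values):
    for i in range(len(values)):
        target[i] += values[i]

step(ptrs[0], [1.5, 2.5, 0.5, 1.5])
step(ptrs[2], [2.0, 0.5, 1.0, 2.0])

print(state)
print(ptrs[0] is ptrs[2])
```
[3.5, 3.0, 1.5, 3.5]
True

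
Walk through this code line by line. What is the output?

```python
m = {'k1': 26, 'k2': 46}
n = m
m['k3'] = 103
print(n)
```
{'k1': 26, 'k2': 46, 'k3': 103}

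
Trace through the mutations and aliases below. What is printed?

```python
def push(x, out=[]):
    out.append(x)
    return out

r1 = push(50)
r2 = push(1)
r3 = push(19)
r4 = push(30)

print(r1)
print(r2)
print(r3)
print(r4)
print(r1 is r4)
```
[50, 1, 19, 30]
[50, 1, 19, 30]
[50, 1, 19, 30]
[50, 1, 19, 30]
True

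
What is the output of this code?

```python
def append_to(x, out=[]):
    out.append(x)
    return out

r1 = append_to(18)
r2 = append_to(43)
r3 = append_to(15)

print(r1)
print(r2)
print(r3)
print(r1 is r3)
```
[18, 43, 15]
[18, 43, 15]
[18, 43, 15]
True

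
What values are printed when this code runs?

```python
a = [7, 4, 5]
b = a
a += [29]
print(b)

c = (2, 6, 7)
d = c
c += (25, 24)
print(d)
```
[7, 4, 5, 29]
(2, 6, 7)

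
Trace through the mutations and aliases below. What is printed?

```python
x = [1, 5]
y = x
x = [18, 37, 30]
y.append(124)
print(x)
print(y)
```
[18, 37, 30]
[1, 5, 124]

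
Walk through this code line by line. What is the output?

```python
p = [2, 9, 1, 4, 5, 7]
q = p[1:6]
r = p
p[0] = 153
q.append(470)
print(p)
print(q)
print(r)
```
[153, 9, 1, 4, 5, 7]
[9, 1, 4, 5, 7, 470]
[153, 9, 1, 4, 5, 7]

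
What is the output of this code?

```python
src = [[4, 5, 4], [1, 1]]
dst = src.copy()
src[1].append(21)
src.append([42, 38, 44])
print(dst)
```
[[4, 5, 4], [1, 1, 21]]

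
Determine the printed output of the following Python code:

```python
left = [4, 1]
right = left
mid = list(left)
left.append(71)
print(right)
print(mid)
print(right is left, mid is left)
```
[4, 1, 71]
[4, 1]
True False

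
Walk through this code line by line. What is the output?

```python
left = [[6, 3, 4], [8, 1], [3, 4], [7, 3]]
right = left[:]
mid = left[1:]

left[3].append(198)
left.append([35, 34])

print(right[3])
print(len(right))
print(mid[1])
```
[7, 3, 198]
4
[3, 4]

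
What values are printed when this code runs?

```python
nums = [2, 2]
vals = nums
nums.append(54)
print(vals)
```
[2, 2, 54]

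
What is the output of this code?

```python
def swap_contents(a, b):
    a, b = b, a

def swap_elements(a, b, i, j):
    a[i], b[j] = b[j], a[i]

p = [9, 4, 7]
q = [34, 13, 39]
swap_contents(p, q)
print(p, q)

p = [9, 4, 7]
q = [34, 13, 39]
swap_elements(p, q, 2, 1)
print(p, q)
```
[9, 4, 7] [34, 13, 39]
[9, 4, 13] [34, 7, 39]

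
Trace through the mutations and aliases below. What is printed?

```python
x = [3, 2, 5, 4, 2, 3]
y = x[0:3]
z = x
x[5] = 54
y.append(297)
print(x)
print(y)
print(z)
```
[3, 2, 5, 4, 2, 54]
[3, 2, 5, 297]
[3, 2, 5, 4, 2, 54]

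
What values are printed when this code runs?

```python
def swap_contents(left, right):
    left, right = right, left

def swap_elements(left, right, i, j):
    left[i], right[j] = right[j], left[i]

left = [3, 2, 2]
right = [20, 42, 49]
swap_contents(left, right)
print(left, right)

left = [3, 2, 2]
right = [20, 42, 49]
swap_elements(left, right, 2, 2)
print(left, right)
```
[3, 2, 2] [20, 42, 49]
[3, 2, 49] [20, 42, 2]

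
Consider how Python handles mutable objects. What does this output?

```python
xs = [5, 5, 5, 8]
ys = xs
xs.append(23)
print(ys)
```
[5, 5, 5, 8, 23]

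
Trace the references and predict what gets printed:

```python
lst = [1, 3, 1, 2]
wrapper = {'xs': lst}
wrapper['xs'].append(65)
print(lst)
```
[1, 3, 1, 2, 65]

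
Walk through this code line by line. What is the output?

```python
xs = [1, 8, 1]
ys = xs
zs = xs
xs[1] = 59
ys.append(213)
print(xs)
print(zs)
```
[1, 59, 1, 213]
[1, 59, 1, 213]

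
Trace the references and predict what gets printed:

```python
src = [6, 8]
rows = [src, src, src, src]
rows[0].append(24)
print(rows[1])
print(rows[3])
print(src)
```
[6, 8, 24]
[6, 8, 24]
[6, 8, 24]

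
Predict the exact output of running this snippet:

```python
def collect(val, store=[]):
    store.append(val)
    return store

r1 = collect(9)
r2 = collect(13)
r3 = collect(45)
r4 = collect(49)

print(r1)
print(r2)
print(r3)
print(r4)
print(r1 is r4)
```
[9, 13, 45, 49]
[9, 13, 45, 49]
[9, 13, 45, 49]
[9, 13, 45, 49]
True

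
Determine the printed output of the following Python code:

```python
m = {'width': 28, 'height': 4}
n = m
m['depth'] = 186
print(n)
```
{'width': 28, 'height': 4, 'depth': 186}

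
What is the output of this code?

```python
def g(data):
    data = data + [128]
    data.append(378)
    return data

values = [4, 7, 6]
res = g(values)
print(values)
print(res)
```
[4, 7, 6]
[4, 7, 6, 128, 378]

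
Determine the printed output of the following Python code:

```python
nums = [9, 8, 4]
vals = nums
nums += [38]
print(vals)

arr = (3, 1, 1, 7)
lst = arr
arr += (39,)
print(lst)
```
[9, 8, 4, 38]
(3, 1, 1, 7)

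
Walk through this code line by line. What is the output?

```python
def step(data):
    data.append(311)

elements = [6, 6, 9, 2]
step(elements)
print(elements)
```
[6, 6, 9, 2, 311]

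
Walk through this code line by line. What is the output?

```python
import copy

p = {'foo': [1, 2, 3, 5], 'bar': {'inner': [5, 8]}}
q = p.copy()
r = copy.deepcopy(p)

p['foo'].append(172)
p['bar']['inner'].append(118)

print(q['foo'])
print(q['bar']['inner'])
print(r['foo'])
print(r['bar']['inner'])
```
[1, 2, 3, 5, 172]
[5, 8, 118]
[1, 2, 3, 5]
[5, 8]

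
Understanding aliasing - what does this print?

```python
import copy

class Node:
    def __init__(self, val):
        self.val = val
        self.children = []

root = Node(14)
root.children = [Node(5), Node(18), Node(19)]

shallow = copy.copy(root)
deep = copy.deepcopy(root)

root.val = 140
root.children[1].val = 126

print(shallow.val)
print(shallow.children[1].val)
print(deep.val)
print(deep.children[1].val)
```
14
126
14
18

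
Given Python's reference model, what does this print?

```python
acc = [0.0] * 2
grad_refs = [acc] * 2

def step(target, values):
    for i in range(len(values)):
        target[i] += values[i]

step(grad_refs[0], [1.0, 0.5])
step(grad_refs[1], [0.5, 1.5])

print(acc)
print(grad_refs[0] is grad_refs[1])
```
[1.5, 2.0]
True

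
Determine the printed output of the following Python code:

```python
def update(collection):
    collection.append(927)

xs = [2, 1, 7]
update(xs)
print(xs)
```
[2, 1, 7, 927]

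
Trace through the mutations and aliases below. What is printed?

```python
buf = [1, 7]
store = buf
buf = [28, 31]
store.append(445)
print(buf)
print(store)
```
[28, 31]
[1, 7, 445]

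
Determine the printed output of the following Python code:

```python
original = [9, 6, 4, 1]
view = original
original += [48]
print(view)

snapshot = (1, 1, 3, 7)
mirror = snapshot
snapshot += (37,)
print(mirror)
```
[9, 6, 4, 1, 48]
(1, 1, 3, 7)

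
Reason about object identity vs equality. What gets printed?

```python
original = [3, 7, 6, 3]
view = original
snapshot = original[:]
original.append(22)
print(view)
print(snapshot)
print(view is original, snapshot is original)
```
[3, 7, 6, 3, 22]
[3, 7, 6, 3]
True False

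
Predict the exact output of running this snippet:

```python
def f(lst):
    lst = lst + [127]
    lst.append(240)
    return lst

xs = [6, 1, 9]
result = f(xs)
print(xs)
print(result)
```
[6, 1, 9]
[6, 1, 9, 127, 240]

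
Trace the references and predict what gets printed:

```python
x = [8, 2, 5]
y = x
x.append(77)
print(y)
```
[8, 2, 5, 77]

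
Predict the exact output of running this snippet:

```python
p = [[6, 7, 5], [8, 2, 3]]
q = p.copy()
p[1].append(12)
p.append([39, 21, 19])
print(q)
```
[[6, 7, 5], [8, 2, 3, 12]]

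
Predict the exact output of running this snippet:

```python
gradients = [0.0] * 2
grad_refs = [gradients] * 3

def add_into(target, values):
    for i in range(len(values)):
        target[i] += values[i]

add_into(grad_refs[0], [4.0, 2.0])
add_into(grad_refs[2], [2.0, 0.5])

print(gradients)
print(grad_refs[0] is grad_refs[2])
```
[6.0, 2.5]
True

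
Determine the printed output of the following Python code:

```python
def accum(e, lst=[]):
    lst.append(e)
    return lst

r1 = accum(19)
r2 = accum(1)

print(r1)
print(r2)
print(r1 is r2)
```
[19, 1]
[19, 1]
True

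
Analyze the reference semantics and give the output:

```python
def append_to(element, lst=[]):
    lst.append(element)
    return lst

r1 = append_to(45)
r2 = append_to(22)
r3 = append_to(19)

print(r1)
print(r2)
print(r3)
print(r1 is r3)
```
[45, 22, 19]
[45, 22, 19]
[45, 22, 19]
True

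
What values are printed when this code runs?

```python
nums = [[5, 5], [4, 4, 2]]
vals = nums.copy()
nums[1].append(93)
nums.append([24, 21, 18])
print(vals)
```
[[5, 5], [4, 4, 2, 93]]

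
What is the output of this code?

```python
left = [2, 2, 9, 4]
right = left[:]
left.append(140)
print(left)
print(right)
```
[2, 2, 9, 4, 140]
[2, 2, 9, 4]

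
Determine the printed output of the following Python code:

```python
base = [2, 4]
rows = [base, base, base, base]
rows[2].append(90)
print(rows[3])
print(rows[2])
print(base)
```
[2, 4, 90]
[2, 4, 90]
[2, 4, 90]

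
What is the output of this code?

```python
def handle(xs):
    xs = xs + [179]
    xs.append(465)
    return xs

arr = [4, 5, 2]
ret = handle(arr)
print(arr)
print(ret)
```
[4, 5, 2]
[4, 5, 2, 179, 465]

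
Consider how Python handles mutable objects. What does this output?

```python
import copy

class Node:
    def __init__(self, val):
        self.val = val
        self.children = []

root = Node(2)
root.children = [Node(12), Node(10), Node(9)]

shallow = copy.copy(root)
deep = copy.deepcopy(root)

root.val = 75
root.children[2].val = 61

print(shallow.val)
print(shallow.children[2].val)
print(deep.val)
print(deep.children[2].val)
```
2
61
2
9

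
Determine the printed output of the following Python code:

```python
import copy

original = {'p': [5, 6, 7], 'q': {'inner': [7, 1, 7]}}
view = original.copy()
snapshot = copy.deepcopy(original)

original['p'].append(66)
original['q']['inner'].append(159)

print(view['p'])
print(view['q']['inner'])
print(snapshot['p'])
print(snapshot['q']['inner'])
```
[5, 6, 7, 66]
[7, 1, 7, 159]
[5, 6, 7]
[7, 1, 7]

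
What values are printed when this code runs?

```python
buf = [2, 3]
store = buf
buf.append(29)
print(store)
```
[2, 3, 29]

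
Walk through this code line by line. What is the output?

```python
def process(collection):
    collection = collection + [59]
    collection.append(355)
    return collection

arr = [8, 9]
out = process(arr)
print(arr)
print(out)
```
[8, 9]
[8, 9, 59, 355]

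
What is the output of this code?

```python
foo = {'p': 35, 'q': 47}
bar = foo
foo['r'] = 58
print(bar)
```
{'p': 35, 'q': 47, 'r': 58}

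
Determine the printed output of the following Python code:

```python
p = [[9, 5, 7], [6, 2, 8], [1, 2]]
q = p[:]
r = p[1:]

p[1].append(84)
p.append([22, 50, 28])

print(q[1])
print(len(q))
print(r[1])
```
[6, 2, 8, 84]
3
[1, 2]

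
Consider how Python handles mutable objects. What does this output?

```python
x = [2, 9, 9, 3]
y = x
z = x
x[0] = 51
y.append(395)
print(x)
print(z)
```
[51, 9, 9, 3, 395]
[51, 9, 9, 3, 395]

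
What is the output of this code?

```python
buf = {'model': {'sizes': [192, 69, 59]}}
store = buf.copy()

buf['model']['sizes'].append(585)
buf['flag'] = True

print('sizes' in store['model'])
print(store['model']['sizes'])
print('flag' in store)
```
True
[192, 69, 59, 585]
False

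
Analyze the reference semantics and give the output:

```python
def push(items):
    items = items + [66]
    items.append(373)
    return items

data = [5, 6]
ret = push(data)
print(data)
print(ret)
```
[5, 6]
[5, 6, 66, 373]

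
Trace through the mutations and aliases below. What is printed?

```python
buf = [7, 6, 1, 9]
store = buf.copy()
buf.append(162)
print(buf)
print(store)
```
[7, 6, 1, 9, 162]
[7, 6, 1, 9]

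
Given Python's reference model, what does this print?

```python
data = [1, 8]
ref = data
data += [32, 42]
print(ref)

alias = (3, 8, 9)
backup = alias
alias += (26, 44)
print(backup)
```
[1, 8, 32, 42]
(3, 8, 9)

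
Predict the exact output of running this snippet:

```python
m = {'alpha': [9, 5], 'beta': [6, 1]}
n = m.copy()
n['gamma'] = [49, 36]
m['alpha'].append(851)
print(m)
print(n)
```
{'alpha': [9, 5, 851], 'beta': [6, 1]}
{'alpha': [9, 5, 851], 'beta': [6, 1], 'gamma': [49, 36]}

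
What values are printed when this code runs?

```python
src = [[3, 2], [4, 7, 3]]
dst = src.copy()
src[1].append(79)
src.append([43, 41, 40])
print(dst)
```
[[3, 2], [4, 7, 3, 79]]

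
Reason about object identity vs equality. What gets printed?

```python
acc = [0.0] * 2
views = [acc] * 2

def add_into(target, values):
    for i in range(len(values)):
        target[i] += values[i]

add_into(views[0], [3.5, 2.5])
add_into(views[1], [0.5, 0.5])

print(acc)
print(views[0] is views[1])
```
[4.0, 3.0]
True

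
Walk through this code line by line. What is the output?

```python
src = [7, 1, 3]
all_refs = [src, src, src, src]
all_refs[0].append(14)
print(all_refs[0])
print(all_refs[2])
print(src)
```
[7, 1, 3, 14]
[7, 1, 3, 14]
[7, 1, 3, 14]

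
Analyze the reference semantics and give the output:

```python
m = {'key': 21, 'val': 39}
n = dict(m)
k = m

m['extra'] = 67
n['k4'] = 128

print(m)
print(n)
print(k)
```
{'key': 21, 'val': 39, 'extra': 67}
{'key': 21, 'val': 39, 'k4': 128}
{'key': 21, 'val': 39, 'extra': 67}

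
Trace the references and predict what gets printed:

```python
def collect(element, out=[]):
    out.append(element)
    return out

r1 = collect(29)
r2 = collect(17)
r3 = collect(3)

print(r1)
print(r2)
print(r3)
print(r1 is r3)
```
[29, 17, 3]
[29, 17, 3]
[29, 17, 3]
True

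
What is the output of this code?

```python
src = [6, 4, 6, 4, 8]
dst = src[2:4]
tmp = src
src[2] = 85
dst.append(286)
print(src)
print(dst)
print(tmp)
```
[6, 4, 85, 4, 8]
[6, 4, 286]
[6, 4, 85, 4, 8]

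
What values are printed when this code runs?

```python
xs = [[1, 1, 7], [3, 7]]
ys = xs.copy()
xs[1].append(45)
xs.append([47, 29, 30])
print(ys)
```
[[1, 1, 7], [3, 7, 45]]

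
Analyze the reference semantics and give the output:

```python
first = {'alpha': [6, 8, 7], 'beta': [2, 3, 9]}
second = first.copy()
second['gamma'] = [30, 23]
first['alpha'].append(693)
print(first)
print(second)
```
{'alpha': [6, 8, 7, 693], 'beta': [2, 3, 9]}
{'alpha': [6, 8, 7, 693], 'beta': [2, 3, 9], 'gamma': [30, 23]}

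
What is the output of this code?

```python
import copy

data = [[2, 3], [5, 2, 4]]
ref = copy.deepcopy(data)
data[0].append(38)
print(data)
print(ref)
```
[[2, 3, 38], [5, 2, 4]]
[[2, 3], [5, 2, 4]]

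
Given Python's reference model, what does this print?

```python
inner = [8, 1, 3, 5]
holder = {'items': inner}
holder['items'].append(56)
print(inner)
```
[8, 1, 3, 5, 56]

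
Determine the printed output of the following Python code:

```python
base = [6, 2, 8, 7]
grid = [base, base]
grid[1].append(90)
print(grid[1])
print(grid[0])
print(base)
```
[6, 2, 8, 7, 90]
[6, 2, 8, 7, 90]
[6, 2, 8, 7, 90]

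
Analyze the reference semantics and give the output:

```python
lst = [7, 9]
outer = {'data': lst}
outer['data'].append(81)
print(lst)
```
[7, 9, 81]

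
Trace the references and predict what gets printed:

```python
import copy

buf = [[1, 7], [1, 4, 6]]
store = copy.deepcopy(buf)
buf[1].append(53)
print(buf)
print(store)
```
[[1, 7], [1, 4, 6, 53]]
[[1, 7], [1, 4, 6]]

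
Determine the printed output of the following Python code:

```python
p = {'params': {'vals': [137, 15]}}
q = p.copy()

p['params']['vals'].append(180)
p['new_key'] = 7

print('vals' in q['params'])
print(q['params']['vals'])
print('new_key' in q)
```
True
[137, 15, 180]
False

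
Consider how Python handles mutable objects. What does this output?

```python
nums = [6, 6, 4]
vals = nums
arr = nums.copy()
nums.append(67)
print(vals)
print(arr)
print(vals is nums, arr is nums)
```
[6, 6, 4, 67]
[6, 6, 4]
True False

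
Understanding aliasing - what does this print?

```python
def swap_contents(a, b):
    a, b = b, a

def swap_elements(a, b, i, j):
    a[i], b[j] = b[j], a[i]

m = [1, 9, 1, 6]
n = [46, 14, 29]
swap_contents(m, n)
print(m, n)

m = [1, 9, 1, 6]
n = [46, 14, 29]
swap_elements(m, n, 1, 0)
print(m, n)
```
[1, 9, 1, 6] [46, 14, 29]
[1, 46, 1, 6] [9, 14, 29]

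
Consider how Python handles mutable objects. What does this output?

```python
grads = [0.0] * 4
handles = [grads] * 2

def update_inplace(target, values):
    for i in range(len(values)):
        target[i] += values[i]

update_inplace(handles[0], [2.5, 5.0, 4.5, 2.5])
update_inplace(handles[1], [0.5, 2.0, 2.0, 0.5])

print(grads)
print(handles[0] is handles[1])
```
[3.0, 7.0, 6.5, 3.0]
True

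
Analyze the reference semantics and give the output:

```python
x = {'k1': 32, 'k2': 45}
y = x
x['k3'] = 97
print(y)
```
{'k1': 32, 'k2': 45, 'k3': 97}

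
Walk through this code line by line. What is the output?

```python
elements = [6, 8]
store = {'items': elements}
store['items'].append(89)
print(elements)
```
[6, 8, 89]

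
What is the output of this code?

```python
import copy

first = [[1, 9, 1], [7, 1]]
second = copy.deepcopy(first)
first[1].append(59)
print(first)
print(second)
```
[[1, 9, 1], [7, 1, 59]]
[[1, 9, 1], [7, 1]]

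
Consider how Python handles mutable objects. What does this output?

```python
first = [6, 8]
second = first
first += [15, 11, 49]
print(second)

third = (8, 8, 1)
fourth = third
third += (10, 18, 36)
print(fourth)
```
[6, 8, 15, 11, 49]
(8, 8, 1)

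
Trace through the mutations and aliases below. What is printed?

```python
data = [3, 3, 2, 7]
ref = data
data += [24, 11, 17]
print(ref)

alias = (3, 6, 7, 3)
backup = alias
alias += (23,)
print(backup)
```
[3, 3, 2, 7, 24, 11, 17]
(3, 6, 7, 3)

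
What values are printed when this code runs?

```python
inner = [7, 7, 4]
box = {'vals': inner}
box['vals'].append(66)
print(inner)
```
[7, 7, 4, 66]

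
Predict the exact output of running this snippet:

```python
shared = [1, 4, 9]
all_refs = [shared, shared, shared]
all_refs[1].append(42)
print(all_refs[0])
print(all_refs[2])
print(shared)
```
[1, 4, 9, 42]
[1, 4, 9, 42]
[1, 4, 9, 42]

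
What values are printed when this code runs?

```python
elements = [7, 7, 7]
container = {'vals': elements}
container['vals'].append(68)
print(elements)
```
[7, 7, 7, 68]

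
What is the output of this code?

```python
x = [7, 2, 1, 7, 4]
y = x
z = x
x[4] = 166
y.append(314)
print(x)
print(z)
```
[7, 2, 1, 7, 166, 314]
[7, 2, 1, 7, 166, 314]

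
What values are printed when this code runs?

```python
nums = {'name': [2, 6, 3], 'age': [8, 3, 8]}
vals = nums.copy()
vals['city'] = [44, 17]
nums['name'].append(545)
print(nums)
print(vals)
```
{'name': [2, 6, 3, 545], 'age': [8, 3, 8]}
{'name': [2, 6, 3, 545], 'age': [8, 3, 8], 'city': [44, 17]}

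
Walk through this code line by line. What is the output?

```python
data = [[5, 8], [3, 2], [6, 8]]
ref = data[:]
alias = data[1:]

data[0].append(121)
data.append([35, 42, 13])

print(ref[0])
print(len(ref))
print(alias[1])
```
[5, 8, 121]
3
[6, 8]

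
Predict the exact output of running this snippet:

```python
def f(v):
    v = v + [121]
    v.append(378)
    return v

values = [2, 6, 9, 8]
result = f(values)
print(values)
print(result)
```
[2, 6, 9, 8]
[2, 6, 9, 8, 121, 378]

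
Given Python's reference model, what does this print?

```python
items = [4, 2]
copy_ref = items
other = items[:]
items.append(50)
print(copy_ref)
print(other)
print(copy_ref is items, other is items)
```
[4, 2, 50]
[4, 2]
True False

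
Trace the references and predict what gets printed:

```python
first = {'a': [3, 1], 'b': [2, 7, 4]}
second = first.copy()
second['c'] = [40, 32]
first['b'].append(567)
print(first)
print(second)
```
{'a': [3, 1], 'b': [2, 7, 4, 567]}
{'a': [3, 1], 'b': [2, 7, 4, 567], 'c': [40, 32]}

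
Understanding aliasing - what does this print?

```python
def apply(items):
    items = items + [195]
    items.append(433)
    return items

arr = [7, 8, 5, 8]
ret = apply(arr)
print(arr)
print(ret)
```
[7, 8, 5, 8]
[7, 8, 5, 8, 195, 433]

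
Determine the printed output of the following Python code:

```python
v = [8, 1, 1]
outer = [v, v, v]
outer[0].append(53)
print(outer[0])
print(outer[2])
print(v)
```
[8, 1, 1, 53]
[8, 1, 1, 53]
[8, 1, 1, 53]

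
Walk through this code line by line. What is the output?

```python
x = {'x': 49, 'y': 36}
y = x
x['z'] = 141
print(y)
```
{'x': 49, 'y': 36, 'z': 141}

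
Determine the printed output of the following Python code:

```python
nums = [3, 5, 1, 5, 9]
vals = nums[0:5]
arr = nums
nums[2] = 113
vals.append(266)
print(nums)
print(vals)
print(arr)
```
[3, 5, 113, 5, 9]
[3, 5, 1, 5, 9, 266]
[3, 5, 113, 5, 9]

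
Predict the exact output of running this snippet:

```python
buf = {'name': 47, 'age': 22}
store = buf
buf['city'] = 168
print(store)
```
{'name': 47, 'age': 22, 'city': 168}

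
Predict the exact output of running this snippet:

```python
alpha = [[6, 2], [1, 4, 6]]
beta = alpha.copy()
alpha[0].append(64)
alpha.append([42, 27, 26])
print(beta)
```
[[6, 2, 64], [1, 4, 6]]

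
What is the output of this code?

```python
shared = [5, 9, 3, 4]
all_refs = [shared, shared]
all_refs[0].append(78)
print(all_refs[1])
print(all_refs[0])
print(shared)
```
[5, 9, 3, 4, 78]
[5, 9, 3, 4, 78]
[5, 9, 3, 4, 78]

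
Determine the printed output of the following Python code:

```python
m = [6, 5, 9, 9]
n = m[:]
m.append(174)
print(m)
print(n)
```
[6, 5, 9, 9, 174]
[6, 5, 9, 9]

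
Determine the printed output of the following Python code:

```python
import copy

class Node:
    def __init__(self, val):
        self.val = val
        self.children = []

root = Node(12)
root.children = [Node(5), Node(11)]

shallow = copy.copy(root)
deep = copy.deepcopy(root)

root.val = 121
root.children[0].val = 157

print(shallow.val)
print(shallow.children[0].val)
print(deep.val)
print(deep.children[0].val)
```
12
157
12
5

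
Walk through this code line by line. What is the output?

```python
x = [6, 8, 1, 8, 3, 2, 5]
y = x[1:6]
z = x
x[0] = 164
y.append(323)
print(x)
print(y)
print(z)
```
[164, 8, 1, 8, 3, 2, 5]
[8, 1, 8, 3, 2, 323]
[164, 8, 1, 8, 3, 2, 5]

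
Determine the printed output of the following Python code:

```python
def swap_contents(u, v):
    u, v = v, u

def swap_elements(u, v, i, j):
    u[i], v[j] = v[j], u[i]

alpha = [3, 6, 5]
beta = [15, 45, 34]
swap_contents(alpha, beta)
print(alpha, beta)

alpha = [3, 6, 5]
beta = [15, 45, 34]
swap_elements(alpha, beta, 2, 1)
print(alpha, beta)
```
[3, 6, 5] [15, 45, 34]
[3, 6, 45] [15, 5, 34]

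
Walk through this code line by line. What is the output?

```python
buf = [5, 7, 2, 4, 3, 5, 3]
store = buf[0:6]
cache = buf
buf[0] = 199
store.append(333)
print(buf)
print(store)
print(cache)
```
[199, 7, 2, 4, 3, 5, 3]
[5, 7, 2, 4, 3, 5, 333]
[199, 7, 2, 4, 3, 5, 3]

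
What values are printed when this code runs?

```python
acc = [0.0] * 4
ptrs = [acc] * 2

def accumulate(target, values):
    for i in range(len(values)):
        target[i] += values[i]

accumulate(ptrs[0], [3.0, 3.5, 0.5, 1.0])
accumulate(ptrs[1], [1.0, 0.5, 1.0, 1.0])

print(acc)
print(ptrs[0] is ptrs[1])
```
[4.0, 4.0, 1.5, 2.0]
True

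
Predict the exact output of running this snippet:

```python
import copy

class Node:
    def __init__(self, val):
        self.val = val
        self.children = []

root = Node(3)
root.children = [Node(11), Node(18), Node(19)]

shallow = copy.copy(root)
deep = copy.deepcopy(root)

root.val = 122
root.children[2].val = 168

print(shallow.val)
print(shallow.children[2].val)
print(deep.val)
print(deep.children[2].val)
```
3
168
3
19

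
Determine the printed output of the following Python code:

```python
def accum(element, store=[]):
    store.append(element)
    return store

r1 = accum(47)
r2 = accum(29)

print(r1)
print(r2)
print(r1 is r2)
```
[47, 29]
[47, 29]
True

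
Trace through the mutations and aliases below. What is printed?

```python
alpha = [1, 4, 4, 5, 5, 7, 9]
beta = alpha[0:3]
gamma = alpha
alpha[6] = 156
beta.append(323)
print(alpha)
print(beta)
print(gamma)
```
[1, 4, 4, 5, 5, 7, 156]
[1, 4, 4, 323]
[1, 4, 4, 5, 5, 7, 156]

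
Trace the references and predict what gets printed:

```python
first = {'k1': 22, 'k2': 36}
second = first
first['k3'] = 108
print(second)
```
{'k1': 22, 'k2': 36, 'k3': 108}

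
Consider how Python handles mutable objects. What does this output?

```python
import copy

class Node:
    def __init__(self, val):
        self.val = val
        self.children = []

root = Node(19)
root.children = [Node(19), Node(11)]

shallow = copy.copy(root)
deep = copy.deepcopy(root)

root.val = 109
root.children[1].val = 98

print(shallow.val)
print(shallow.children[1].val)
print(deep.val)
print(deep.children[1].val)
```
19
98
19
11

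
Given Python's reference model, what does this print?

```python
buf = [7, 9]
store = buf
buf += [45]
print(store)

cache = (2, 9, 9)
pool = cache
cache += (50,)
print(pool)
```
[7, 9, 45]
(2, 9, 9)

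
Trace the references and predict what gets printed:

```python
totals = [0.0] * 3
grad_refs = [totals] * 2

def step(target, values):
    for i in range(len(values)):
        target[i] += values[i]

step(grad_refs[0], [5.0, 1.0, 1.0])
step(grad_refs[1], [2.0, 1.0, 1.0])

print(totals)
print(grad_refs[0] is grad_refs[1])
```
[7.0, 2.0, 2.0]
True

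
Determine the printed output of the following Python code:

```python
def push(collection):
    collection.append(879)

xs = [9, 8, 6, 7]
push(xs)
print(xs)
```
[9, 8, 6, 7, 879]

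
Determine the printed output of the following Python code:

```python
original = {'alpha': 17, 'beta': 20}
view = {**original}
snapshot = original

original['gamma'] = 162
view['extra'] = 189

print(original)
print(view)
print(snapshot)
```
{'alpha': 17, 'beta': 20, 'gamma': 162}
{'alpha': 17, 'beta': 20, 'extra': 189}
{'alpha': 17, 'beta': 20, 'gamma': 162}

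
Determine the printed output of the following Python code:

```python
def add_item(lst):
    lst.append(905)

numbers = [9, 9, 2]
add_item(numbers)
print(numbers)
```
[9, 9, 2, 905]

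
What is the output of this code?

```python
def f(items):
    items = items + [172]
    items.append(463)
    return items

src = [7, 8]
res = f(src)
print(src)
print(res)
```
[7, 8]
[7, 8, 172, 463]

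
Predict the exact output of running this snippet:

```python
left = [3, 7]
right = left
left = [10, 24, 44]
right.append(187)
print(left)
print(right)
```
[10, 24, 44]
[3, 7, 187]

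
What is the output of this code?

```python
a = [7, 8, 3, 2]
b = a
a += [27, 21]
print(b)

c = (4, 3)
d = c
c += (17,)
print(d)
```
[7, 8, 3, 2, 27, 21]
(4, 3)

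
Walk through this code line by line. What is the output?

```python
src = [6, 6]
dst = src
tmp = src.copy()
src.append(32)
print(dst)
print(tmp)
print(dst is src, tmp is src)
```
[6, 6, 32]
[6, 6]
True False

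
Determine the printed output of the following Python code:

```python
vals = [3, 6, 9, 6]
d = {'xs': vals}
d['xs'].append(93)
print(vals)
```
[3, 6, 9, 6, 93]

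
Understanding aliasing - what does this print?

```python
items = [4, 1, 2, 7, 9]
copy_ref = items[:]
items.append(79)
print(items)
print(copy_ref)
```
[4, 1, 2, 7, 9, 79]
[4, 1, 2, 7, 9]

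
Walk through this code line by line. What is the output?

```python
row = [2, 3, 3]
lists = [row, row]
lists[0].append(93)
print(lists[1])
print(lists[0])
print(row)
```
[2, 3, 3, 93]
[2, 3, 3, 93]
[2, 3, 3, 93]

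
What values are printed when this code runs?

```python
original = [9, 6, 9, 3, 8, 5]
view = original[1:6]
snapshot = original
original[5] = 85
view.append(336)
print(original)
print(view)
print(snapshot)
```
[9, 6, 9, 3, 8, 85]
[6, 9, 3, 8, 5, 336]
[9, 6, 9, 3, 8, 85]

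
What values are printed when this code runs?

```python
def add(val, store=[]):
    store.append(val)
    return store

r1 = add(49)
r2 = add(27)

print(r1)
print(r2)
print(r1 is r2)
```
[49, 27]
[49, 27]
True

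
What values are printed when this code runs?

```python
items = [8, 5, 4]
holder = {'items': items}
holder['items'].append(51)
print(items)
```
[8, 5, 4, 51]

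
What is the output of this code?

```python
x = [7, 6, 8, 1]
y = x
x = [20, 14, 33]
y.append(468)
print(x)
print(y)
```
[20, 14, 33]
[7, 6, 8, 1, 468]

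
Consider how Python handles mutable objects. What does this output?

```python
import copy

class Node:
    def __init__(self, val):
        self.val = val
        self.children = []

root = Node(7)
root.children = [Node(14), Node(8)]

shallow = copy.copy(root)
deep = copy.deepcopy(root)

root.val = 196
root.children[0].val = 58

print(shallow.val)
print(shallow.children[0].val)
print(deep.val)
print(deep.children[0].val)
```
7
58
7
14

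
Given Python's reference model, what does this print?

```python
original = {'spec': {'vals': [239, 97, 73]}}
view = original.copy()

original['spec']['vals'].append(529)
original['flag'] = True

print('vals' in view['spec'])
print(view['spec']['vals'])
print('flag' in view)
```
True
[239, 97, 73, 529]
False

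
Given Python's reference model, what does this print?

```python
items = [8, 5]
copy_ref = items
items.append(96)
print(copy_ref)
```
[8, 5, 96]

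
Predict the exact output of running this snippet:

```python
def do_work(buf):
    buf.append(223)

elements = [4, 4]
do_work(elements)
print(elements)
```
[4, 4, 223]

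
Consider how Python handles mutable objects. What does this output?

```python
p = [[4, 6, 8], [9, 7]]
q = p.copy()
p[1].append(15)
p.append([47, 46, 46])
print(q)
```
[[4, 6, 8], [9, 7, 15]]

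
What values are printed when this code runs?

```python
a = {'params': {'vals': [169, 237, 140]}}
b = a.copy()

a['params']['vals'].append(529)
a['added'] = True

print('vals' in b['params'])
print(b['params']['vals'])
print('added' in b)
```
True
[169, 237, 140, 529]
False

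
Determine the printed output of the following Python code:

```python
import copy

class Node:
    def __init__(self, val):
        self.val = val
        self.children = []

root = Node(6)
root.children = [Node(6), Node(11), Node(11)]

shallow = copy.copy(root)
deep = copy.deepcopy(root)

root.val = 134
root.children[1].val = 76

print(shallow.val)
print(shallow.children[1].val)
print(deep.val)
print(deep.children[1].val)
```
6
76
6
11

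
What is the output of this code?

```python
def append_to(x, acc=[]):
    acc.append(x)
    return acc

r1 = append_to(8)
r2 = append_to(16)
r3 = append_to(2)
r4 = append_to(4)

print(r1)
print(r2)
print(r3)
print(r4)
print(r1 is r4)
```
[8, 16, 2, 4]
[8, 16, 2, 4]
[8, 16, 2, 4]
[8, 16, 2, 4]
True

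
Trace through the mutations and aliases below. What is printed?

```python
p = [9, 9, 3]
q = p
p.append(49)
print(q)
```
[9, 9, 3, 49]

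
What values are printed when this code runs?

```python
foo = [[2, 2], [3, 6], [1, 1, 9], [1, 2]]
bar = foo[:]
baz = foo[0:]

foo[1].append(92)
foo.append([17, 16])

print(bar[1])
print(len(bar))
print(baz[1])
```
[3, 6, 92]
4
[3, 6, 92]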